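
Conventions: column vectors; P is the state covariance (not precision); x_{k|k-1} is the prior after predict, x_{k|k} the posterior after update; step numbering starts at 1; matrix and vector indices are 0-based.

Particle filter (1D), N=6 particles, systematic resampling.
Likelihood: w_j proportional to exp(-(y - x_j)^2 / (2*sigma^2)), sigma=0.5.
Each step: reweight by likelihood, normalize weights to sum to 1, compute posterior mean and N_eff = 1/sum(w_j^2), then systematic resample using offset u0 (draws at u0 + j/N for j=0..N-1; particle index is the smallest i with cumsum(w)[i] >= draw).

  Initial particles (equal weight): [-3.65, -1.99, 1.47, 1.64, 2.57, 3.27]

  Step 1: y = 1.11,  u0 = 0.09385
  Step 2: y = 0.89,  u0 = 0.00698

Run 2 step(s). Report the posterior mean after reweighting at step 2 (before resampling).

step 1: w=[0.0000, 0.0000, 0.5691, 0.4205, 0.0104, 0.0001]  mean=1.5530  Neff=1.9970  idx=[2, 2, 2, 3, 3, 3]
step 2: w=[0.2037, 0.2037, 0.2037, 0.1296, 0.1296, 0.1296]  mean=1.5361  Neff=5.7174  idx=[0, 0, 1, 2, 3, 4]

post_mean = 1.5361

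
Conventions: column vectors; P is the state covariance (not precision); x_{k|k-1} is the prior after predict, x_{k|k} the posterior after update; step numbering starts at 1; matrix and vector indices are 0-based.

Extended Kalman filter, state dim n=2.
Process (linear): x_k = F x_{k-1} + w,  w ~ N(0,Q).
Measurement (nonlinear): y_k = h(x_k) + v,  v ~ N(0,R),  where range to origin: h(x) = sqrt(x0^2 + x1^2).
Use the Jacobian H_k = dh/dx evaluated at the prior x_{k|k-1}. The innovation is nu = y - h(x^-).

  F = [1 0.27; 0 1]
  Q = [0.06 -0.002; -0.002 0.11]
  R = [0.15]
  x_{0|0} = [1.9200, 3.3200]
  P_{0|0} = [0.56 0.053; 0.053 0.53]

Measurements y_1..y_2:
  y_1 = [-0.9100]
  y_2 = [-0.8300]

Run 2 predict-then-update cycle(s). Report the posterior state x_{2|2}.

step 1: x^-=[2.8164, 3.3200]  P^-=[0.6873 0.1941; 0.1941 0.6400]  H_jac=[0.6469 0.7626]  S=[1.0013]  K=[0.5918; 0.6128]  nu=[-5.2637]  x^+=[-0.2989, 0.0943]  P^+=[0.3365 -0.1691; -0.1691 0.2640]
step 2: x^-=[-0.2734, 0.0943]  P^-=[0.3245 -0.0998; -0.0998 0.3740]  H_jac=[-0.9454 0.3260]  S=[0.5412]  K=[-0.6269; 0.3995]  nu=[-1.1192]  x^+=[0.4282, -0.3529]  P^+=[0.1118 0.0358; 0.0358 0.2876]

x_post = [0.4282, -0.3529]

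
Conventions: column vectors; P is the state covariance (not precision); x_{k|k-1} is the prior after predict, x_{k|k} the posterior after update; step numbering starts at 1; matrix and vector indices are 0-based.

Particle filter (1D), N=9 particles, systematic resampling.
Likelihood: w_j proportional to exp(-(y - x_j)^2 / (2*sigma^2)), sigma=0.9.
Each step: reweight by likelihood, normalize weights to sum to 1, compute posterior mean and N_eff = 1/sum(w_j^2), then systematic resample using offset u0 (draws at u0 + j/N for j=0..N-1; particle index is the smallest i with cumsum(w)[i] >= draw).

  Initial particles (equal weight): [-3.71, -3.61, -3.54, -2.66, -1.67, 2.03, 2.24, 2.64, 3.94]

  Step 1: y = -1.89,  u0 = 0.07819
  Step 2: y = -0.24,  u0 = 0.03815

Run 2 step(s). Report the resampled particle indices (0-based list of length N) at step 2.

resampled_idx = [3, 5, 5, 6, 6, 7, 7, 8, 8]

step 1: w=[0.0605, 0.0752, 0.0870, 0.3239, 0.4533, 0.0000, 0.0000, 0.0000, 0.0000]  mean=-2.4224  Neff=3.0550  idx=[1, 2, 3, 3, 3, 4, 4, 4, 4]
step 2: w=[0.0007, 0.0010, 0.0222, 0.0222, 0.0222, 0.2330, 0.2330, 0.2330, 0.2330]  mean=-1.7391  Neff=4.5759  idx=[3, 5, 5, 6, 6, 7, 7, 8, 8]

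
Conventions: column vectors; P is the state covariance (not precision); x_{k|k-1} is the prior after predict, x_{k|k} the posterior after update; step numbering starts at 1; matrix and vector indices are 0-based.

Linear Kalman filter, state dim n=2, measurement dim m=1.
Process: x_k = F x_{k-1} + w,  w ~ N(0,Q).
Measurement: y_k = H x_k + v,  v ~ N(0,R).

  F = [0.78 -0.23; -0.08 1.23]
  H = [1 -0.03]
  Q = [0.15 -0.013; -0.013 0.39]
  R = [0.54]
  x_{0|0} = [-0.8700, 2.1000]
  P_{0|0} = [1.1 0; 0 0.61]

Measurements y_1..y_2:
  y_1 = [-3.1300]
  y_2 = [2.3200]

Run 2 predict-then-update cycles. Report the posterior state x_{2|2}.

x_post = [-0.2769, 1.3344]

step 1: x^-=[-1.1616, 2.6526]  P^-=[0.8515 -0.2542; -0.2542 1.3199]  S=[1.4079]  K=[0.6102; -0.2087]  nu=[-1.8888]  x^+=[-2.3142, 3.0468]  P^+=[0.3273 -0.0749; -0.0749 1.2586]
step 2: x^-=[-2.5058, 3.9326]  P^-=[0.4426 -0.4627; -0.4627 2.3110]  S=[1.0124]  K=[0.4509; -0.5255]  nu=[4.9438]  x^+=[-0.2769, 1.3344]  P^+=[0.2368 -0.2229; -0.2229 2.0313]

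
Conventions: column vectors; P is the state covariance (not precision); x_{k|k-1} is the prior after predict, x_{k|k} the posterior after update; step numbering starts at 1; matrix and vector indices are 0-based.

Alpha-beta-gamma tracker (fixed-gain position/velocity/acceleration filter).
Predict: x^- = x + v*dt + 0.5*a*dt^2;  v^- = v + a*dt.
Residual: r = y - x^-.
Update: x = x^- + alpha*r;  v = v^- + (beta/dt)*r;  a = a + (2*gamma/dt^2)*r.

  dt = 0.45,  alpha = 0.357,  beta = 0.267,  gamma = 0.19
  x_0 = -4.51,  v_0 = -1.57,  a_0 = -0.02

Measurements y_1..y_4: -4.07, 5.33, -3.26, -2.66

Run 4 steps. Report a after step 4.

step 1: x_pred=-5.2185  r=1.1485  x^+=-4.8085  v^+=-0.8975  a^+=2.1353
step 2: x_pred=-4.9962  r=10.3262  x^+=-1.3097  v^+=6.1902  a^+=21.5128
step 3: x_pred=3.6540  r=-6.9140  x^+=1.1857  v^+=11.7687  a^+=8.5384
step 4: x_pred=7.3461  r=-10.0061  x^+=3.7739  v^+=9.6740  a^+=-10.2385

a_post = -10.2385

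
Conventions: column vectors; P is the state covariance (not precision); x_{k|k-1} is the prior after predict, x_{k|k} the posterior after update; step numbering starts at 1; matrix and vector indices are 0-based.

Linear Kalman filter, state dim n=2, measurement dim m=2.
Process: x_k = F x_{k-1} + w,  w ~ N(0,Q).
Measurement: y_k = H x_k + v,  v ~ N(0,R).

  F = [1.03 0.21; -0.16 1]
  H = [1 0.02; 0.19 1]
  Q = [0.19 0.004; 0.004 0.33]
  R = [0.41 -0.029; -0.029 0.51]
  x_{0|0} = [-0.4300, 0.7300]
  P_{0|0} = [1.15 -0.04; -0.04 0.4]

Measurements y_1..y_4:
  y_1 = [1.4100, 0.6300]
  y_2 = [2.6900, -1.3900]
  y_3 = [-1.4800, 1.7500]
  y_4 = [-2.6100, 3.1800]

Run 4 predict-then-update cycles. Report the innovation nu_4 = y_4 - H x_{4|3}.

innov = [-2.9599, 2.7662]

step 1: x^-=[-0.2896, 0.7988]  P^-=[1.4104 -0.1414; -0.1414 0.7722]  S=[1.8150 0.1125; 0.1125 1.2794]  K=[0.7736 0.0309; -0.1061 0.5919]  nu=[1.6836, -0.1138]  x^+=[1.0093, 0.5529]  P^+=[0.3176 -0.0670; -0.0670 0.3177]
step 2: x^-=[1.1557, 0.3914]  P^-=[0.5120 -0.0484; -0.0484 0.6773]  S=[0.9203 0.0332; 0.0332 1.1873]  K=[0.5543 0.0256; -0.0582 0.5643]  nu=[1.5265, -2.0010]  x^+=[1.9505, -0.8266]  P^+=[0.2275 -0.0462; -0.0462 0.2983]
step 3: x^-=[1.8355, -1.1387]  P^-=[0.4245 -0.0169; -0.0169 0.6489]  S=[0.8341 0.0477; 0.0477 1.1678]  K=[0.5066 0.0339; -0.0364 0.5544]  nu=[-3.2927, 2.5400]  x^+=[0.2536, 0.3892]  P^+=[0.2075 -0.0368; -0.0368 0.2908]
step 4: x^-=[0.3429, 0.3486]  P^-=[0.4070 -0.0058; -0.0058 0.6379]  S=[0.8170 0.0553; 0.0553 1.1604]  K=[0.4954 0.0380; -0.0287 0.5501]  nu=[-2.9599, 2.7662]  x^+=[-1.0182, 1.9554]  P^+=[0.2027 -0.0335; -0.0335 0.2878]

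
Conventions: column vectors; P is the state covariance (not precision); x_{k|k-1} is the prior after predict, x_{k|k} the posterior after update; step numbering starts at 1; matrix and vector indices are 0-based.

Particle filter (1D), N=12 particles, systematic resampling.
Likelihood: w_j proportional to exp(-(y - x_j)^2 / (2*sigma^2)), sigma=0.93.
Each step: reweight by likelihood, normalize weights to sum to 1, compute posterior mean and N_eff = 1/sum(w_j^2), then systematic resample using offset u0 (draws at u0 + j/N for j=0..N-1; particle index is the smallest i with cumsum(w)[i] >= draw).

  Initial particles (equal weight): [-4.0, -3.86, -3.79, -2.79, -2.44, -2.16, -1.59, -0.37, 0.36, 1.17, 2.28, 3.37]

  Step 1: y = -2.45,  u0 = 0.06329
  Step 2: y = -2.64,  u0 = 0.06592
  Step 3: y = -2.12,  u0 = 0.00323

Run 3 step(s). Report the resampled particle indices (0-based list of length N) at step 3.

step 1: w=[0.0548, 0.0696, 0.0778, 0.2054, 0.2196, 0.2092, 0.1432, 0.0180, 0.0023, 0.0001, 0.0000, 0.0000]  mean=-2.5768  Neff=5.9197  idx=[1, 2, 3, 3, 3, 4, 4, 5, 5, 5, 6, 7]
step 2: w=[0.0469, 0.0517, 0.1096, 0.1096, 0.1096, 0.1085, 0.1085, 0.0972, 0.0972, 0.0972, 0.0587, 0.0056]  mean=-2.5483  Neff=10.3948  idx=[1, 2, 3, 3, 4, 5, 6, 7, 7, 8, 9, 10]
step 3: w=[0.0199, 0.0770, 0.0770, 0.0770, 0.0770, 0.0941, 0.0941, 0.0997, 0.0997, 0.0997, 0.0997, 0.0849]  mean=-2.3908  Neff=11.2579  idx=[0, 1, 2, 4, 5, 5, 6, 7, 8, 9, 10, 11]

resampled_idx = [0, 1, 2, 4, 5, 5, 6, 7, 8, 9, 10, 11]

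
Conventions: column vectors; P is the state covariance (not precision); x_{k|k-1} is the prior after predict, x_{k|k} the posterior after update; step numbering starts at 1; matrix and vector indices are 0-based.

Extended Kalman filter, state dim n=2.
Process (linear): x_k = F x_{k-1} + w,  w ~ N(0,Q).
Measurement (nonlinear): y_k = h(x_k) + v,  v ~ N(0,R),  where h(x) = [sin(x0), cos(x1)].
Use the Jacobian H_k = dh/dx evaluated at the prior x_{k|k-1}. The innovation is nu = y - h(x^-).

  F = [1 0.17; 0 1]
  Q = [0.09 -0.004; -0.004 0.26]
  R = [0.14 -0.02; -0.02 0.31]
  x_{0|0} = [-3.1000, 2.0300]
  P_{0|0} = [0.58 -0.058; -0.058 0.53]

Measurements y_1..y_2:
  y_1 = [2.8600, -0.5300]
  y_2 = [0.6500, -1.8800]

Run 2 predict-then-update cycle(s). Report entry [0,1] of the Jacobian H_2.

step 1: x^-=[-2.7549, 2.0300]  P^-=[0.6656 0.0281; 0.0281 0.7900]  H_jac=[-0.9262 0.0000; 0.0000 -0.8964]  S=[0.7109 0.0033; 0.0033 0.9448]  K=[-0.8670 -0.0236; -0.0331 -0.7494]  nu=[3.2371, -0.0868]  x^+=[-5.5594, 1.9879]  P^+=[0.1305 -0.0112; -0.0112 0.2584]
step 2: x^-=[-5.2215, 1.9879]  P^-=[0.2242 0.0288; 0.0288 0.5184]  H_jac=[0.4874 0.0000; 0.0000 -0.9143]  S=[0.1933 -0.0328; -0.0328 0.7434]  K=[0.5637 -0.0105; -0.0360 -0.6392]  nu=[-0.2232, -1.4749]  x^+=[-5.3318, 2.9387]  P^+=[0.1623 0.0159; 0.0159 0.2160]

H_jac[0,1] = 0.0000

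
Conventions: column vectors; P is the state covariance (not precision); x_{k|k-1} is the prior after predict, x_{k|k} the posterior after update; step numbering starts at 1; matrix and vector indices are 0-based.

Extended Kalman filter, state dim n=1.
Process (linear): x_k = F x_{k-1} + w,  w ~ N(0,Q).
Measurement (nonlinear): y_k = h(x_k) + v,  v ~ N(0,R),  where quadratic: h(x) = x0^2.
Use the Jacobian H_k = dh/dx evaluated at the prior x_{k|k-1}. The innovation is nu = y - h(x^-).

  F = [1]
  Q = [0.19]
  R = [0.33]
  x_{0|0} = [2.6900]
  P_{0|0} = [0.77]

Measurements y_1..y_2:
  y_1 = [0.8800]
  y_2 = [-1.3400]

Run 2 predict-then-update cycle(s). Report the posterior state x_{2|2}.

step 1: x^-=[2.6900]  P^-=[0.9600]  H_jac=[5.3800]  S=[28.1166]  K=[0.1837]  nu=[-6.3561]  x^+=[1.5224]  P^+=[0.0113]
step 2: x^-=[1.5224]  P^-=[0.2013]  H_jac=[3.0449]  S=[2.1960]  K=[0.2791]  nu=[-3.6578]  x^+=[0.5017]  P^+=[0.0302]

x_post = [0.5017]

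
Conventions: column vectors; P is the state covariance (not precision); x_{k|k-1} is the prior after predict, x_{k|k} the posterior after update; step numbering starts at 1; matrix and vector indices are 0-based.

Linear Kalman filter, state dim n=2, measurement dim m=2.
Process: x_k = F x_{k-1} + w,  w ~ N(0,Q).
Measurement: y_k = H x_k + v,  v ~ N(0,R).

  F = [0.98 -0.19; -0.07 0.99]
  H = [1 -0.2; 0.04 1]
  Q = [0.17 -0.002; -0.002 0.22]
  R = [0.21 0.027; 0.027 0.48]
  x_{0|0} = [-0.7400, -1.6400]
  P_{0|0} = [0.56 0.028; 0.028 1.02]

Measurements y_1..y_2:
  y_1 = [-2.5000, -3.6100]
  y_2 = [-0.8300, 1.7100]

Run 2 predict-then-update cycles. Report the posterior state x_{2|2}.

step 1: x^-=[-0.4136, -1.5718]  P^-=[0.7342 -0.2047; -0.2047 1.2186]  S=[1.0749 -0.3904; -0.3904 1.6834]  K=[0.7462 0.0689; -0.1704 0.6795]  nu=[-2.4008, -2.0217]  x^+=[-2.3444, -2.5365]  P^+=[0.1679 0.0465; 0.0465 0.3197]
step 2: x^-=[-1.8155, -2.3470]  P^-=[0.3254 -0.0279; -0.0279 0.5277]  S=[0.5677 -0.0932; -0.0932 1.0060]  K=[0.5896 0.0398; -0.1514 0.5094]  nu=[0.5161, 4.1296]  x^+=[-1.3467, -0.3214]  P^+=[0.1309 0.0298; 0.0298 0.2392]

x_post = [-1.3467, -0.3214]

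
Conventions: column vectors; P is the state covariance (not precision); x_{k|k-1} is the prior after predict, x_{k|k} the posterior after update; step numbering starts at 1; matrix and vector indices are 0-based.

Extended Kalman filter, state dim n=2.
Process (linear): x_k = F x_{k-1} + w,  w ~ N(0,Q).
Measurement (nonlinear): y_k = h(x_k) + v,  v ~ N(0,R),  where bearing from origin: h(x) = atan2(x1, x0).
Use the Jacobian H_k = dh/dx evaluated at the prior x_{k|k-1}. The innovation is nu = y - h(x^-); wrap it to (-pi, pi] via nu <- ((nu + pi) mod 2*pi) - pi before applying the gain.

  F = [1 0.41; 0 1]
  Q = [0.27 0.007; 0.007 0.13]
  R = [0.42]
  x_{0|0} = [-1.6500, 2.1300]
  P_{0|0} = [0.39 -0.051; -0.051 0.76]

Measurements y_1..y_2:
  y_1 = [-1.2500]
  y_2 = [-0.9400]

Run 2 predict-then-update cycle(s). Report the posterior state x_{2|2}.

x_post = [-3.5849, -0.8628]

step 1: x^-=[-0.7767, 2.1300]  P^-=[0.7459 0.2676; 0.2676 0.8900]  H_jac=[-0.4144 -0.1511]  S=[0.6019]  K=[-0.5807; -0.4076]  nu=[3.1127]  x^+=[-2.5843, 0.8611]  P^+=[0.5430 0.1251; 0.1251 0.7900]
step 2: x^-=[-2.2312, 0.8611]  P^-=[1.0483 0.4560; 0.4560 0.9200]  H_jac=[-0.1505 -0.3901]  S=[0.6373]  K=[-0.5268; -0.6708]  nu=[2.5699]  x^+=[-3.5849, -0.8628]  P^+=[0.8715 0.2308; 0.2308 0.6332]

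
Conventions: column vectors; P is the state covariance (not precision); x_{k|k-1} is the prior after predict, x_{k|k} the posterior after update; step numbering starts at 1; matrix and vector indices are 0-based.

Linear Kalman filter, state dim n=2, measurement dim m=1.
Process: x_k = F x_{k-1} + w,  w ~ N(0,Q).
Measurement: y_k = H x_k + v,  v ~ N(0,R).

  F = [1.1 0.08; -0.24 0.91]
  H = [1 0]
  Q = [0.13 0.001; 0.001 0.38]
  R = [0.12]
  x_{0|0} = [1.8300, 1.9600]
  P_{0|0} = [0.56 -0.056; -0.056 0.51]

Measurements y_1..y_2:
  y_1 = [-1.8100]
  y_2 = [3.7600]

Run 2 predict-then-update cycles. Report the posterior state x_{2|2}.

x_post = [2.1668, 2.3506]

step 1: x^-=[2.1698, 1.3444]  P^-=[0.8010 -0.1647; -0.1647 0.8590]  S=[0.9210]  K=[0.8697; -0.1788]  nu=[-3.9798]  x^+=[-1.2915, 2.0561]  P^+=[0.1044 -0.0215; -0.0215 0.8296]
step 2: x^-=[-1.2561, 2.1810]  P^-=[0.2578 0.0128; 0.0128 1.0824]  S=[0.3778]  K=[0.6824; 0.0338]  nu=[5.0161]  x^+=[2.1668, 2.3506]  P^+=[0.0819 0.0041; 0.0041 1.0819]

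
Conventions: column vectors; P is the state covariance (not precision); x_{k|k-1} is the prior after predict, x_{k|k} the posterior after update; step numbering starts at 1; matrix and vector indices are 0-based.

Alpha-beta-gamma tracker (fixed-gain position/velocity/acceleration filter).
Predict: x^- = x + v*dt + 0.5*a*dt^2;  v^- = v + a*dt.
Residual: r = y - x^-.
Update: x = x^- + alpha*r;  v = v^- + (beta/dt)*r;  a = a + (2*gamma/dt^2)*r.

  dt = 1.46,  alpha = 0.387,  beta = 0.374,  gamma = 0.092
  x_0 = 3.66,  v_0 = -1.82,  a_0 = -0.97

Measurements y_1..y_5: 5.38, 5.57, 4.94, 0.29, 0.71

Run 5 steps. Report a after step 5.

step 1: x_pred=-0.0310  r=5.4110  x^+=2.0630  v^+=-1.8501  a^+=-0.5029
step 2: x_pred=-1.1741  r=6.7441  x^+=1.4359  v^+=-0.8568  a^+=0.0792
step 3: x_pred=0.2695  r=4.6705  x^+=2.0770  v^+=0.4554  a^+=0.4824
step 4: x_pred=3.2559  r=-2.9659  x^+=2.1081  v^+=0.3999  a^+=0.2264
step 5: x_pred=2.9332  r=-2.2232  x^+=2.0728  v^+=0.1609  a^+=0.0345

a_post = 0.0345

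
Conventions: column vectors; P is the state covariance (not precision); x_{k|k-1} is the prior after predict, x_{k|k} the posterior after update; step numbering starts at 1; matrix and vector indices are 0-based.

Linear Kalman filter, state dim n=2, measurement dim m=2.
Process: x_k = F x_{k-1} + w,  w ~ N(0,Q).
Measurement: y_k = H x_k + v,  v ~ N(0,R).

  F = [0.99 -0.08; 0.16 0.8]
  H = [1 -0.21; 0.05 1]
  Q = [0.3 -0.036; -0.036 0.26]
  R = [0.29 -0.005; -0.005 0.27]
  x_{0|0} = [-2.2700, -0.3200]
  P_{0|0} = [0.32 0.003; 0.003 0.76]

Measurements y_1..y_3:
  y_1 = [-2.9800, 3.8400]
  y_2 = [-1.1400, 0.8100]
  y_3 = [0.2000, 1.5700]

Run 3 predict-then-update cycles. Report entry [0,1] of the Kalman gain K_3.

step 1: x^-=[-2.2217, -0.6192]  P^-=[0.6180 -0.0316; -0.0316 0.7554]  S=[0.9546 -0.1640; -0.1640 1.0237]  K=[0.6728 0.1071; -0.0748 0.7243]  nu=[-0.8883, 4.5703]  x^+=[-2.3299, 2.7576]  P^+=[0.1979 0.0157; 0.0157 0.1952]
step 2: x^-=[-2.5272, 1.8333]  P^-=[0.4927 -0.0050; -0.0050 0.3940]  S=[0.8021 -0.0680; -0.0680 0.6647]  K=[0.6234 0.0934; -0.0596 0.5862]  nu=[1.7722, -0.8969]  x^+=[-1.5061, 1.2018]  P^+=[0.1830 0.0129; 0.0129 0.1579]
step 3: x^-=[-1.5872, 0.7205]  P^-=[0.4784 -0.0070; -0.0070 0.3691]  S=[0.7876 -0.0655; -0.0655 0.6396]  K=[0.6167 0.0896; -0.0599 0.5704]  nu=[1.9385, 0.9289]  x^+=[-0.3085, 1.1342]  P^+=[0.1809 0.0121; 0.0121 0.1537]

K[0,1] = 0.0896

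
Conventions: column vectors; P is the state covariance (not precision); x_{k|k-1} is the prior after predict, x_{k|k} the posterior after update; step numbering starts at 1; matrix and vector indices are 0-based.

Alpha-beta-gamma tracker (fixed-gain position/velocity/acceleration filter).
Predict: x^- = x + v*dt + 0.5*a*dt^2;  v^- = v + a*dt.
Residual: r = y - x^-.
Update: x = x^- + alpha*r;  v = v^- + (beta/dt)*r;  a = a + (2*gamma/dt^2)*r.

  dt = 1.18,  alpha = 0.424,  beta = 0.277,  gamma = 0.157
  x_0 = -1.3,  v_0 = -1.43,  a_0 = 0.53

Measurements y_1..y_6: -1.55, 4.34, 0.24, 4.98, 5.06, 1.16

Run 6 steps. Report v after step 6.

v_post = -0.2774

step 1: x_pred=-2.6184  r=1.0684  x^+=-2.1654  v^+=-0.5538  a^+=0.7709
step 2: x_pred=-2.2822  r=6.6222  x^+=0.5256  v^+=1.9104  a^+=2.2643
step 3: x_pred=4.3564  r=-4.1164  x^+=2.6110  v^+=3.6160  a^+=1.3360
step 4: x_pred=7.8081  r=-2.8281  x^+=6.6090  v^+=4.5286  a^+=0.6983
step 5: x_pred=12.4389  r=-7.3789  x^+=9.3102  v^+=3.6204  a^+=-0.9657
step 6: x_pred=12.9100  r=-11.7500  x^+=7.9280  v^+=-0.2774  a^+=-3.6155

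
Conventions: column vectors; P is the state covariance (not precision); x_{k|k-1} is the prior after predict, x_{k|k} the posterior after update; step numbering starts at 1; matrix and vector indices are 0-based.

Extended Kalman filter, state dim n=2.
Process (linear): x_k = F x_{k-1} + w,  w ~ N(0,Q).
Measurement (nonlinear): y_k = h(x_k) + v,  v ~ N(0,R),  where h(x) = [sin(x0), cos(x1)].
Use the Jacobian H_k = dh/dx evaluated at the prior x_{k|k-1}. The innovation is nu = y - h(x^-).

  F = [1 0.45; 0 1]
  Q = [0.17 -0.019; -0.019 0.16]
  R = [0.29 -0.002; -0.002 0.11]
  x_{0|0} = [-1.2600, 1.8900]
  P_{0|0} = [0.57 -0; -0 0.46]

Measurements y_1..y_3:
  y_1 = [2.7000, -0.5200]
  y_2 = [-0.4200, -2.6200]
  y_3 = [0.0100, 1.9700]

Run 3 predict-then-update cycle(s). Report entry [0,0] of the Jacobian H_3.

step 1: x^-=[-0.4095, 1.8900]  P^-=[0.8331 0.1880; 0.1880 0.6200]  H_jac=[0.9173 0.0000; 0.0000 -0.9495]  S=[0.9911 -0.1657; -0.1657 0.6689]  K=[0.7579 -0.0791; 0.0280 -0.8731]  nu=[3.0982, -0.2062]  x^+=[1.9550, 2.1568]  P^+=[0.2398 0.0108; 0.0108 0.1012]
step 2: x^-=[2.9255, 2.1568]  P^-=[0.4400 0.0373; 0.0373 0.2612]  H_jac=[-0.9767 0.0000; 0.0000 -0.8332]  S=[0.7097 0.0284; 0.0284 0.2913]  K=[-0.6036 -0.0479; -0.0216 -0.7449]  nu=[-0.6344, -2.0670]  x^+=[3.4075, 3.7102]  P^+=[0.1791 0.0049; 0.0049 0.0983]
step 3: x^-=[5.0771, 3.7102]  P^-=[0.3734 0.0301; 0.0301 0.2583]  H_jac=[0.3567 0.0000; 0.0000 0.5385]  S=[0.3375 0.0038; 0.0038 0.1849]  K=[0.3937 0.0796; 0.0234 0.7518]  nu=[0.9442, 2.8126]  x^+=[5.6728, 5.8468]  P^+=[0.3197 0.0148; 0.0148 0.1535]

H_jac[0,0] = 0.3567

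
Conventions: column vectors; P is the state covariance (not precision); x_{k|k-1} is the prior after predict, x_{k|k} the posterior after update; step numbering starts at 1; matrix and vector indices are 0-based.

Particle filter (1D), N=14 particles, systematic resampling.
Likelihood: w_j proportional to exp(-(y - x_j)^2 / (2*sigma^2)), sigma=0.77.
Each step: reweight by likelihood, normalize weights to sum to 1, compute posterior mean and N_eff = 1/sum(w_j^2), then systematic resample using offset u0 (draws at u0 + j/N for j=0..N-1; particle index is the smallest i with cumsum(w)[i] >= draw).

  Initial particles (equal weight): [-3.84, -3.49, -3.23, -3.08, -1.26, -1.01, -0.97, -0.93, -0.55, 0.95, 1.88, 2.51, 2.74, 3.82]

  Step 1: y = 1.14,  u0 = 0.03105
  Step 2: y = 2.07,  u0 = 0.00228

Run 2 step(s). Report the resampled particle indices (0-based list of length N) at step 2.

resampled_idx = [1, 2, 4, 5, 7, 8, 8, 9, 10, 10, 11, 11, 12, 13]

step 1: w=[0.0000, 0.0000, 0.0000, 0.0000, 0.0037, 0.0097, 0.0112, 0.0129, 0.0430, 0.4637, 0.3013, 0.0982, 0.0552, 0.0011]  mean=1.3479  Neff=3.1177  idx=[7, 9, 9, 9, 9, 9, 9, 9, 10, 10, 10, 10, 11, 12]
step 2: w=[0.0001, 0.0443, 0.0443, 0.0443, 0.0443, 0.0443, 0.0443, 0.0443, 0.1236, 0.1236, 0.1236, 0.1236, 0.1083, 0.0873]  mean=1.7350  Neff=10.6152  idx=[1, 2, 4, 5, 7, 8, 8, 9, 10, 10, 11, 11, 12, 13]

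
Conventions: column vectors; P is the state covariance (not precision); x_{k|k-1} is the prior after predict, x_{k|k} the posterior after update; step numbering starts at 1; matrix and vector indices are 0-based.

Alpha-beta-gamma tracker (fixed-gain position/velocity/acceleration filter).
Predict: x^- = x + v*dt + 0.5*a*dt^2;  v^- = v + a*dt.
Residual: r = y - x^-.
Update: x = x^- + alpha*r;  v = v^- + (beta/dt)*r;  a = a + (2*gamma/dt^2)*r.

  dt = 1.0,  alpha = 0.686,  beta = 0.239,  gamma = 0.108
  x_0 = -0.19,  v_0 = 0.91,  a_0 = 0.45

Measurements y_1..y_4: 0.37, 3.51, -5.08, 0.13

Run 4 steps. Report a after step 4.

step 1: x_pred=0.9450  r=-0.5750  x^+=0.5505  v^+=1.2226  a^+=0.3258
step 2: x_pred=1.9360  r=1.5740  x^+=3.0158  v^+=1.9246  a^+=0.6658
step 3: x_pred=5.2732  r=-10.3532  x^+=-1.8291  v^+=0.1159  a^+=-1.5705
step 4: x_pred=-2.4984  r=2.6284  x^+=-0.6953  v^+=-0.8264  a^+=-1.0028

a_post = -1.0028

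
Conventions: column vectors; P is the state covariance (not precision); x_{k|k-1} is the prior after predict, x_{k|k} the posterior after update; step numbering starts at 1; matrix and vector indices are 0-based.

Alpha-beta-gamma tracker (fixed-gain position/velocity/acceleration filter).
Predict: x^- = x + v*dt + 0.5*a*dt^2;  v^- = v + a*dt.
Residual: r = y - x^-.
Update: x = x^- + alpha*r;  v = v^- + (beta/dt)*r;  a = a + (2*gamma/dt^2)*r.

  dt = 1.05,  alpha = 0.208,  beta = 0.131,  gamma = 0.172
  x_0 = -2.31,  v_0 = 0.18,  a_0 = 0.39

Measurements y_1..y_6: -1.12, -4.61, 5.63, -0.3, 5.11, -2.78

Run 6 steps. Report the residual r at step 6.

resid = -10.9699

step 1: x_pred=-1.9060  r=0.7860  x^+=-1.7425  v^+=0.6876  a^+=0.6353
step 2: x_pred=-0.6704  r=-3.9396  x^+=-1.4898  v^+=0.8631  a^+=-0.5940
step 3: x_pred=-0.9110  r=6.5410  x^+=0.4495  v^+=1.0555  a^+=1.4469
step 4: x_pred=2.3554  r=-2.6554  x^+=1.8030  v^+=2.2435  a^+=0.6184
step 5: x_pred=4.4996  r=0.6104  x^+=4.6266  v^+=2.9690  a^+=0.8089
step 6: x_pred=8.1899  r=-10.9699  x^+=5.9081  v^+=2.4497  a^+=-2.6139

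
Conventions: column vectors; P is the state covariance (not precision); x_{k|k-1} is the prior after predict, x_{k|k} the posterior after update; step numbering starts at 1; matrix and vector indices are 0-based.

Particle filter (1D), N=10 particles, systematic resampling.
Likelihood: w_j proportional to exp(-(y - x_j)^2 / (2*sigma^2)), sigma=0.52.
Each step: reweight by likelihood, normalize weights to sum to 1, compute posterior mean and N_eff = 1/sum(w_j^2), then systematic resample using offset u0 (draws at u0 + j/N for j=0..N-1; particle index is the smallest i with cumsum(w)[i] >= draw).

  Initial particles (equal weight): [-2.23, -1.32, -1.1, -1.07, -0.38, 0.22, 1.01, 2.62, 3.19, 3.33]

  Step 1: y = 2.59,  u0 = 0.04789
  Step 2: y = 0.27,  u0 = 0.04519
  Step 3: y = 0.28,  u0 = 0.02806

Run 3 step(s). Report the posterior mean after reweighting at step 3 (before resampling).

post_mean = 2.6200

step 1: w=[0.0000, 0.0000, 0.0000, 0.0000, 0.0000, 0.0000, 0.0052, 0.5295, 0.2726, 0.1927]  mean=2.9037  Neff=2.5523  idx=[7, 7, 7, 7, 7, 8, 8, 8, 9, 9]
step 2: w=[0.1995, 0.1995, 0.1995, 0.1995, 0.1995, 0.0008, 0.0008, 0.0008, 0.0002, 0.0002]  mean=2.6216  Neff=5.0265  idx=[0, 0, 1, 1, 2, 2, 3, 3, 4, 4]
step 3: w=[0.1000, 0.1000, 0.1000, 0.1000, 0.1000, 0.1000, 0.1000, 0.1000, 0.1000, 0.1000]  mean=2.6200  Neff=10.0000  idx=[0, 1, 2, 3, 4, 5, 6, 7, 8, 9]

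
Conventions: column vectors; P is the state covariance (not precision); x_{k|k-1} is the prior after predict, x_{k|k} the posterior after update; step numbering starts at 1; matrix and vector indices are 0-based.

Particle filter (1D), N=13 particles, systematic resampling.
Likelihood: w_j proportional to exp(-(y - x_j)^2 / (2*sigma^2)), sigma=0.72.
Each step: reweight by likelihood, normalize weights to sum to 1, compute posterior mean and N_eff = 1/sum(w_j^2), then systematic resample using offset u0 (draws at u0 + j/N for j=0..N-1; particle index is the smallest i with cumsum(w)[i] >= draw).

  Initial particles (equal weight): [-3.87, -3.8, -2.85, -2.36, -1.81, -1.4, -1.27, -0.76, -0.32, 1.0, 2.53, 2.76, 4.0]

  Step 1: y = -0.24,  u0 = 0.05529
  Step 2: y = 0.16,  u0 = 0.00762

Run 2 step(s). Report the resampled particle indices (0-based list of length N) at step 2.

resampled_idx = [0, 3, 4, 5, 6, 7, 8, 8, 9, 10, 10, 11, 12]

step 1: w=[0.0000, 0.0000, 0.0005, 0.0048, 0.0340, 0.1000, 0.1316, 0.2820, 0.3638, 0.0831, 0.0002, 0.0001, 0.0000]  mean=-0.6283  Neff=4.0442  idx=[5, 5, 6, 7, 7, 7, 7, 8, 8, 8, 8, 8, 9]
step 2: w=[0.0145, 0.0145, 0.0211, 0.0669, 0.0669, 0.0669, 0.0669, 0.1212, 0.1212, 0.1212, 0.1212, 0.1212, 0.0766]  mean=-0.3878  Neff=10.2004  idx=[0, 3, 4, 5, 6, 7, 8, 8, 9, 10, 10, 11, 12]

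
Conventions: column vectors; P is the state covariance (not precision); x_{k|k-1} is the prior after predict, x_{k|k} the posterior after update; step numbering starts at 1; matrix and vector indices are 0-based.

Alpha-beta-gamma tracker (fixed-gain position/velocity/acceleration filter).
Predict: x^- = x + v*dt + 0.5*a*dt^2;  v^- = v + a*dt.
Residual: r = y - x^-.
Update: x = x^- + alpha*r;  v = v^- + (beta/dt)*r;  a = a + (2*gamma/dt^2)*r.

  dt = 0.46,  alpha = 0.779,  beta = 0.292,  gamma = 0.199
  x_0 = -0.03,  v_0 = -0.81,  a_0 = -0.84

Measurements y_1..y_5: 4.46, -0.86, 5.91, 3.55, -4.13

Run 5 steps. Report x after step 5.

step 1: x_pred=-0.4915  r=4.9515  x^+=3.3657  v^+=1.9467  a^+=8.4733
step 2: x_pred=5.1577  r=-6.0177  x^+=0.4699  v^+=2.0245  a^+=-2.8454
step 3: x_pred=1.1001  r=4.8099  x^+=4.8470  v^+=3.7688  a^+=6.2015
step 4: x_pred=7.2368  r=-3.6868  x^+=4.3648  v^+=4.2812  a^+=-0.7330
step 5: x_pred=6.2566  r=-10.3866  x^+=-1.8346  v^+=-2.6492  a^+=-20.2692

x_post = -1.8346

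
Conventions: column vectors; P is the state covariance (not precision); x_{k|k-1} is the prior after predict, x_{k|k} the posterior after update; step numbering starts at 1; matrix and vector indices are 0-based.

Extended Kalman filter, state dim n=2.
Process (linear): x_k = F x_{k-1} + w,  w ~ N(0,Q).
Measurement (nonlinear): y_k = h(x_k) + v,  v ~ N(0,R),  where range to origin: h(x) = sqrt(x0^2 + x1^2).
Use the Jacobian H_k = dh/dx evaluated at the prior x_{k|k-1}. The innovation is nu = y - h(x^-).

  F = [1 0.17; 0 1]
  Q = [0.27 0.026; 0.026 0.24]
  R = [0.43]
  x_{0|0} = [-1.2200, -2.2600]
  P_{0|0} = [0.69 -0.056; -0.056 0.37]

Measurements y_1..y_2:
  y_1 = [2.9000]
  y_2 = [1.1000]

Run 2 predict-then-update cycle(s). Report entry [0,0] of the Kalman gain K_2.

K[0,0] = -0.4691

step 1: x^-=[-1.6042, -2.2600]  P^-=[0.9517 0.0329; 0.0329 0.6100]  H_jac=[-0.5788 -0.8155]  S=[1.1855]  K=[-0.4873; -0.4356]  nu=[0.1285]  x^+=[-1.6668, -2.3160]  P^+=[0.6702 -0.2188; -0.2188 0.3850]
step 2: x^-=[-2.0605, -2.3160]  P^-=[0.8769 -0.1273; -0.1273 0.6250]  H_jac=[-0.6647 -0.7471]  S=[1.0399]  K=[-0.4691; -0.3677]  nu=[-1.9999]  x^+=[-1.1224, -1.5807]  P^+=[0.6481 -0.3066; -0.3066 0.4844]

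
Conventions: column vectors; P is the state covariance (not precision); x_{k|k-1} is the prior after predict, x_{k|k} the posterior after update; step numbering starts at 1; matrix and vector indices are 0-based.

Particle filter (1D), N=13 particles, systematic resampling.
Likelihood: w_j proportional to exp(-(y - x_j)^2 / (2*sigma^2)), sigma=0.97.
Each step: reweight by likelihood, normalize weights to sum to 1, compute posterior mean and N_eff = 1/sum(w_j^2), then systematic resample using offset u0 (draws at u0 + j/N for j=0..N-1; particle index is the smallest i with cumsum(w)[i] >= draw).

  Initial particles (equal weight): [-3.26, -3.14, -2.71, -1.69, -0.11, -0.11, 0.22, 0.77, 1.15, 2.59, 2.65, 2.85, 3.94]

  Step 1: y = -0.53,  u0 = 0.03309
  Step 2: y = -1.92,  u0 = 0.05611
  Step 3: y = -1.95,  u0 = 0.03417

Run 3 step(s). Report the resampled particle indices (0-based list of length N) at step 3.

resampled_idx = [0, 0, 1, 2, 2, 3, 3, 4, 5, 5, 6, 6, 10]

step 1: w=[0.0050, 0.0070, 0.0209, 0.1280, 0.2383, 0.2383, 0.1941, 0.1066, 0.0584, 0.0015, 0.0012, 0.0006, 0.0000]  mean=-0.1630  Neff=5.4664  idx=[3, 3, 4, 4, 4, 5, 5, 5, 6, 6, 6, 7, 8]
step 2: w=[0.2957, 0.2957, 0.0533, 0.0533, 0.0533, 0.0533, 0.0533, 0.0533, 0.0267, 0.0267, 0.0267, 0.0065, 0.0020]  mean=-1.0098  Neff=5.1509  idx=[0, 0, 0, 0, 1, 1, 1, 2, 3, 4, 6, 7, 10]
step 3: w=[0.1259, 0.1259, 0.1259, 0.1259, 0.1259, 0.1259, 0.1259, 0.0216, 0.0216, 0.0216, 0.0216, 0.0216, 0.0107]  mean=-1.4990  Neff=8.8173  idx=[0, 0, 1, 2, 2, 3, 3, 4, 5, 5, 6, 6, 10]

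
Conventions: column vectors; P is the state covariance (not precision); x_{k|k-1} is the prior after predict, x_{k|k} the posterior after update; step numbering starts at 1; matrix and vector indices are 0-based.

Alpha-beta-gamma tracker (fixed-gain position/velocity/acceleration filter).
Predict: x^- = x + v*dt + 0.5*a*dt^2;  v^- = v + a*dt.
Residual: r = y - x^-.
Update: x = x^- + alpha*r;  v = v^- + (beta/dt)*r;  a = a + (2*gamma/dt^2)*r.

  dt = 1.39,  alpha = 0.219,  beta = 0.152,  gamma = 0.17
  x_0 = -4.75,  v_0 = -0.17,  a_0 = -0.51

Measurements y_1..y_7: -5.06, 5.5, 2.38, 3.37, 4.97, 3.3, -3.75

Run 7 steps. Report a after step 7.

a_post = -8.8438

step 1: x_pred=-5.4790  r=0.4190  x^+=-5.3872  v^+=-0.8331  a^+=-0.4363
step 2: x_pred=-6.9667  r=12.4667  x^+=-4.2365  v^+=-0.0762  a^+=1.7575
step 3: x_pred=-2.6446  r=5.0246  x^+=-1.5442  v^+=2.9162  a^+=2.6417
step 4: x_pred=5.0614  r=-1.6914  x^+=4.6910  v^+=6.4033  a^+=2.3441
step 5: x_pred=15.8560  r=-10.8860  x^+=13.4720  v^+=8.4711  a^+=0.4284
step 6: x_pred=25.6608  r=-22.3608  x^+=20.7638  v^+=6.6215  a^+=-3.5065
step 7: x_pred=26.5802  r=-30.3302  x^+=19.9378  v^+=-1.5692  a^+=-8.8438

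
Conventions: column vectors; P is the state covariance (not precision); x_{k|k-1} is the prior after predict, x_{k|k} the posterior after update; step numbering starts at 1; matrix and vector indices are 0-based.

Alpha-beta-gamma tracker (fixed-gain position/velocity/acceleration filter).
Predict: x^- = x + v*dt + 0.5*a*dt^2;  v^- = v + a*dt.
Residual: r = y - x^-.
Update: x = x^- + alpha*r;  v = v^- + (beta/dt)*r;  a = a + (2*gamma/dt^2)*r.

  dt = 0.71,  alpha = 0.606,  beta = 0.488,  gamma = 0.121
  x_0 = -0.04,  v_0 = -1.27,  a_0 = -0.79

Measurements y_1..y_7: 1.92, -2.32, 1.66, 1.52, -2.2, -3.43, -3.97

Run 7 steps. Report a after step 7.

step 1: x_pred=-1.1408  r=3.0608  x^+=0.7140  v^+=0.2729  a^+=0.6794
step 2: x_pred=1.0790  r=-3.3990  x^+=-0.9808  v^+=-1.5810  a^+=-0.9524
step 3: x_pred=-2.3433  r=4.0033  x^+=0.0827  v^+=0.4944  a^+=0.9695
step 4: x_pred=0.6781  r=0.8419  x^+=1.1883  v^+=1.7614  a^+=1.3737
step 5: x_pred=2.7851  r=-4.9851  x^+=-0.2359  v^+=-0.6897  a^+=-1.0195
step 6: x_pred=-0.9825  r=-2.4475  x^+=-2.4657  v^+=-3.0958  a^+=-2.1945
step 7: x_pred=-5.2168  r=1.2468  x^+=-4.4612  v^+=-3.7969  a^+=-1.5959

a_post = -1.5959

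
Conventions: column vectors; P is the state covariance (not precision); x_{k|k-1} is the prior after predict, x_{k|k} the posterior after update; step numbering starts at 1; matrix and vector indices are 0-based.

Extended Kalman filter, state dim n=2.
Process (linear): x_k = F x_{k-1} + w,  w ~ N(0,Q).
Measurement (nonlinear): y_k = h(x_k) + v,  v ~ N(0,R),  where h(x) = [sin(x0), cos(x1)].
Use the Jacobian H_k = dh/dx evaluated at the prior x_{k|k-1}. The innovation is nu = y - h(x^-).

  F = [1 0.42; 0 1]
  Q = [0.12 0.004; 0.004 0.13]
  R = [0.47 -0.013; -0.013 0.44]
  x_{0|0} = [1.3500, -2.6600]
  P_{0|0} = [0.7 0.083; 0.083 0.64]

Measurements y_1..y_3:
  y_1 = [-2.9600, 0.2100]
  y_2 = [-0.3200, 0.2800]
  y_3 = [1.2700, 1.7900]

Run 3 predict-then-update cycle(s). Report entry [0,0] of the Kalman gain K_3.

step 1: x^-=[0.2328, -2.6600]  P^-=[1.0026 0.3558; 0.3558 0.7700]  H_jac=[0.9730 0.0000; 0.0000 0.4632]  S=[1.4193 0.1474; 0.1474 0.6052]  K=[0.6762 0.1077; 0.1875 0.5437]  nu=[-3.1907, 1.0963]  x^+=[-1.8067, -2.6622]  P^+=[0.3252 0.0833; 0.0833 0.5112]
step 2: x^-=[-2.9249, -2.6622]  P^-=[0.6053 0.3020; 0.3020 0.6412]  H_jac=[-0.9766 0.0000; 0.0000 0.4612]  S=[1.0473 -0.1490; -0.1490 0.5764]  K=[-0.5503 0.0994; -0.2166 0.4571]  nu=[-0.1050, 1.1673]  x^+=[-2.7511, -2.1059]  P^+=[0.2662 0.1103; 0.1103 0.4421]
step 3: x^-=[-3.6356, -2.1059]  P^-=[0.5568 0.3000; 0.3000 0.5721]  H_jac=[-0.8804 0.0000; 0.0000 0.8602]  S=[0.9016 -0.2402; -0.2402 0.8634]  K=[-0.5012 0.1594; -0.1524 0.5277]  nu=[0.7958, 2.3000]  x^+=[-3.6678, -1.0136]  P^+=[0.2699 0.0891; 0.0891 0.2722]

K[0,0] = -0.5012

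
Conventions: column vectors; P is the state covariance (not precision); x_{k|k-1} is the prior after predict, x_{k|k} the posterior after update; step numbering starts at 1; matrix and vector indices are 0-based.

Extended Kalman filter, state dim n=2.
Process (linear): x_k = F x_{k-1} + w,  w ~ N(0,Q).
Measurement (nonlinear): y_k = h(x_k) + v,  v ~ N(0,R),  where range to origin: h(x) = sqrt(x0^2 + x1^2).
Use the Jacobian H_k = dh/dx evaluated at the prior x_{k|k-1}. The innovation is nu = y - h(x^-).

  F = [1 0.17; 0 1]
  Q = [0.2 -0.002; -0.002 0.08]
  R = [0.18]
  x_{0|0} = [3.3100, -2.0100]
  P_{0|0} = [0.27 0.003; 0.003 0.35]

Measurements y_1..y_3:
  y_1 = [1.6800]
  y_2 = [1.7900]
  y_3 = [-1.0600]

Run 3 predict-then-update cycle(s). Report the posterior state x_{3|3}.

step 1: x^-=[2.9683, -2.0100]  P^-=[0.4811 0.0605; 0.0605 0.4300]  H_jac=[0.8280 -0.5607]  S=[0.5889]  K=[0.6189; -0.3244]  nu=[-1.9048]  x^+=[1.7894, -1.3922]  P^+=[0.2556 0.1787; 0.1787 0.3680]
step 2: x^-=[1.5527, -1.3922]  P^-=[0.5270 0.2393; 0.2393 0.4480]  H_jac=[0.7446 -0.6676]  S=[0.4339]  K=[0.5361; -0.2787]  nu=[-0.2954]  x^+=[1.3943, -1.3098]  P^+=[0.4023 0.3041; 0.3041 0.4143]
step 3: x^-=[1.1717, -1.3098]  P^-=[0.7176 0.3726; 0.3726 0.4943]  H_jac=[0.6667 -0.7453]  S=[0.4033]  K=[0.4978; -0.2977]  nu=[-2.8174]  x^+=[-0.2308, -0.4712]  P^+=[0.6177 0.4323; 0.4323 0.4586]

x_post = [-0.2308, -0.4712]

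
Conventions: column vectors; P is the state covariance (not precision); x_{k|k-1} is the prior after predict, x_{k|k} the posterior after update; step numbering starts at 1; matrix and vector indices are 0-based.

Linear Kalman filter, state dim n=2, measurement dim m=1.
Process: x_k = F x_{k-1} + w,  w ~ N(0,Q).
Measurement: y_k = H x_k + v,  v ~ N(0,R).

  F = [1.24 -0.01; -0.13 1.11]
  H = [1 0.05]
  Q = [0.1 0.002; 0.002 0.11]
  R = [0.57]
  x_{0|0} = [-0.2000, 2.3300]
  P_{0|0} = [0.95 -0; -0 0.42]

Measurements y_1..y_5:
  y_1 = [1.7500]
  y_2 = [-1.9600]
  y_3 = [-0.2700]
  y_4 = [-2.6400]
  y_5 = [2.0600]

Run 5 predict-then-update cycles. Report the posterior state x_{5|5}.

x_post = [-0.2657, 4.0519]

step 1: x^-=[-0.2713, 2.6123]  P^-=[1.5608 -0.1558; -0.1558 0.6435]  S=[2.1168]  K=[0.7336; -0.0584]  nu=[1.8907]  x^+=[1.1158, 2.5019]  P^+=[0.4214 -0.0651; -0.0651 0.6363]
step 2: x^-=[1.3586, 2.6320]  P^-=[0.7497 -0.1627; -0.1627 0.9199]  S=[1.3057]  K=[0.5679; -0.0894]  nu=[-3.4502]  x^+=[-0.6009, 2.9404]  P^+=[0.3285 -0.0964; -0.0964 0.9095]
step 3: x^-=[-0.7745, 3.3419]  P^-=[0.6076 -0.1939; -0.1939 1.2640]  S=[1.1614]  K=[0.5148; -0.1125]  nu=[0.3374]  x^+=[-0.6008, 3.3040]  P^+=[0.2998 -0.1266; -0.1266 1.2493]
step 4: x^-=[-0.7780, 3.7455]  P^-=[0.5642 -0.2346; -0.2346 1.6908]  S=[1.1150]  K=[0.4955; -0.1346]  nu=[-2.0493]  x^+=[-1.7934, 4.0214]  P^+=[0.2905 -0.1603; -0.1603 1.6706]
step 5: x^-=[-2.2641, 4.6968]  P^-=[0.5507 -0.2841; -0.2841 2.2195]  S=[1.0979]  K=[0.4887; -0.1577]  nu=[4.0892]  x^+=[-0.2657, 4.0519]  P^+=[0.2885 -0.1995; -0.1995 2.1922]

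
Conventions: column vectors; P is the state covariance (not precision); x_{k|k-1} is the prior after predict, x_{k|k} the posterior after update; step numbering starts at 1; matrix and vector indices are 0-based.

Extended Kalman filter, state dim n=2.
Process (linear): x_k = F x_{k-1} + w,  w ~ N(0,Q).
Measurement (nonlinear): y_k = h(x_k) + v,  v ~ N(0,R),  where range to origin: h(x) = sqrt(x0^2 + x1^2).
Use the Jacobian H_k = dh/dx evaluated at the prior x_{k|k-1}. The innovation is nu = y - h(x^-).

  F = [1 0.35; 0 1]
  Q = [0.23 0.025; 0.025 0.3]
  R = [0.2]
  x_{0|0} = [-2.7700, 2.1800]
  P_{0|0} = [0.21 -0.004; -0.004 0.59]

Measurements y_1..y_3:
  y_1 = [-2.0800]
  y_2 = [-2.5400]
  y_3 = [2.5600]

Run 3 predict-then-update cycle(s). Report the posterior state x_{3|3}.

step 1: x^-=[-2.0070, 2.1800]  P^-=[0.5095 0.2275; 0.2275 0.8900]  H_jac=[-0.6773 0.7357]  S=[0.6887]  K=[-0.2580; 0.7270]  nu=[-5.0432]  x^+=[-0.7057, -1.4863]  P^+=[0.4636 0.3567; 0.3567 0.5260]
step 2: x^-=[-1.2260, -1.4863]  P^-=[1.0077 0.5658; 0.5658 0.8260]  H_jac=[-0.6363 -0.7714]  S=[1.6551]  K=[-0.6512; -0.6025]  nu=[-4.4667]  x^+=[1.6826, 1.2050]  P^+=[0.3060 -0.0836; -0.0836 0.2251]
step 3: x^-=[2.1043, 1.2050]  P^-=[0.5051 0.0202; 0.0202 0.5251]  H_jac=[0.8678 0.4969]  S=[0.7275]  K=[0.6163; 0.3829]  nu=[0.1351]  x^+=[2.1876, 1.2567]  P^+=[0.2287 -0.1514; -0.1514 0.4185]

x_post = [2.1876, 1.2567]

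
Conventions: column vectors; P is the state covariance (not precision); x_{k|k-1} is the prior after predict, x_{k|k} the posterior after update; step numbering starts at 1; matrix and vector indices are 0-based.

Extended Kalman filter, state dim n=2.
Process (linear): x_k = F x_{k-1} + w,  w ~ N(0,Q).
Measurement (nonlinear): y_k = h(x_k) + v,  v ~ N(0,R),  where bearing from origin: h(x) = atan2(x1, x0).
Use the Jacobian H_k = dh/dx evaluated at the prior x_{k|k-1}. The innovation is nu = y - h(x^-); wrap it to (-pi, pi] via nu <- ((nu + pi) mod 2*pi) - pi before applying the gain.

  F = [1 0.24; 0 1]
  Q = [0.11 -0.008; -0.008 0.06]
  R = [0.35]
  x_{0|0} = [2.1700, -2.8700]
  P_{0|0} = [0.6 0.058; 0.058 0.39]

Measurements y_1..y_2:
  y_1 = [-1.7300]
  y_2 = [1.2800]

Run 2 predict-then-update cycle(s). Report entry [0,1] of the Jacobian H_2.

step 1: x^-=[1.4812, -2.8700]  P^-=[0.7603 0.1436; 0.1436 0.4500]  H_jac=[0.2751 0.1420]  S=[0.4279]  K=[0.5366; 0.2417]  nu=[-0.6356]  x^+=[1.1401, -3.0236]  P^+=[0.6371 0.0881; 0.0881 0.4250]
step 2: x^-=[0.4144, -3.0236]  P^-=[0.8139 0.1821; 0.1821 0.4850]  H_jac=[0.3246 0.0445]  S=[0.4420]  K=[0.6161; 0.1826]  nu=[2.7146]  x^+=[2.0869, -2.5280]  P^+=[0.6461 0.1324; 0.1324 0.4703]

H_jac[0,1] = 0.0445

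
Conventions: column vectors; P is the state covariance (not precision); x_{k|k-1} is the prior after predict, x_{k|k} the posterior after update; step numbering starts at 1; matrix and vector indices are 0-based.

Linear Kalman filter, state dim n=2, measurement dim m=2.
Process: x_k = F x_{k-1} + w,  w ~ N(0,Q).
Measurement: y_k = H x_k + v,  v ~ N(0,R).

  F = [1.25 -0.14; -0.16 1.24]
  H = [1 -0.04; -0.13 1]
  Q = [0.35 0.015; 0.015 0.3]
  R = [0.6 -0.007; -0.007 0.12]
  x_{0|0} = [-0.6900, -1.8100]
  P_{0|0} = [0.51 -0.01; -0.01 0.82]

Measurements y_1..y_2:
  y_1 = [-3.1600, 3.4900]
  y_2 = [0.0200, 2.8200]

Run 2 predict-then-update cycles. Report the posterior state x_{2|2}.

x_post = [-1.2350, 2.9012]

step 1: x^-=[-0.6091, -2.1340]  P^-=[1.1664 -0.2451; -0.2451 1.5779]  S=[1.7886 -0.4681; -0.4681 1.7813]  K=[0.6436 -0.0536; 0.0689 0.9218]  nu=[-2.6363, 5.5448]  x^+=[-2.6029, 2.7955]  P^+=[0.3881 0.0395; 0.0395 0.1153]
step 2: x^-=[-3.6450, 3.8828]  P^-=[0.9449 -0.0205; -0.0205 0.4715]  S=[1.5473 -0.1693; -0.1693 0.6128]  K=[0.6039 -0.0671; 0.0611 0.7906]  nu=[3.8203, -1.5367]  x^+=[-1.2350, 2.9012]  P^+=[0.3642 0.0351; 0.0351 0.0990]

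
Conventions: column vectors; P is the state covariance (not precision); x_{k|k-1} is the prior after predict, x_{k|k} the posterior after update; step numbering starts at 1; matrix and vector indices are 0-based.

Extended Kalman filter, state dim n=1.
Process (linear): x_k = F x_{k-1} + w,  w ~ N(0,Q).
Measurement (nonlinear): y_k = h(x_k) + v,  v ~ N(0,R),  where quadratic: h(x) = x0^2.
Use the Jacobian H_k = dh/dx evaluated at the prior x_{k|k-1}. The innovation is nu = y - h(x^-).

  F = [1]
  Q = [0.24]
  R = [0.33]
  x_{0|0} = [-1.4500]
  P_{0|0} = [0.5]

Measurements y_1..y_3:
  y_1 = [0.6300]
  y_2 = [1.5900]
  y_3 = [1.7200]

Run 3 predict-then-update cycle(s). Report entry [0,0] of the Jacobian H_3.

step 1: x^-=[-1.4500]  P^-=[0.7400]  H_jac=[-2.9000]  S=[6.5534]  K=[-0.3275]  nu=[-1.4725]  x^+=[-0.9678]  P^+=[0.0373]
step 2: x^-=[-0.9678]  P^-=[0.2773]  H_jac=[-1.9356]  S=[1.3688]  K=[-0.3921]  nu=[0.6533]  x^+=[-1.2240]  P^+=[0.0668]
step 3: x^-=[-1.2240]  P^-=[0.3068]  H_jac=[-2.4479]  S=[2.1687]  K=[-0.3463]  nu=[0.2219]  x^+=[-1.3008]  P^+=[0.0467]

H_jac[0,0] = -2.4479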